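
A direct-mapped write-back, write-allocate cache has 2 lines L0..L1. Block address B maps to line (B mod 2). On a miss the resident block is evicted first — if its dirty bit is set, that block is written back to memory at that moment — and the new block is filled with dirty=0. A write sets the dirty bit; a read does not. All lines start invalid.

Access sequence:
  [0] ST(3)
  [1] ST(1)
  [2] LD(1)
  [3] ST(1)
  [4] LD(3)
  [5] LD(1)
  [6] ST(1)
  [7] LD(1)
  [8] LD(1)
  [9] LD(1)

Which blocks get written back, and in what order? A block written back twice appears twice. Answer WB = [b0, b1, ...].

0: W B3 -> L1 miss  d=D]
1: W B1 -> L1 miss wb->B3  d=D]
2: R B1 -> L1 hit  d=D]
3: W B1 -> L1 hit  d=D]
4: R B3 -> L1 miss wb->B1  d=-]
5: R B1 -> L1 miss  d=-]
6: W B1 -> L1 hit  d=D]
7: R B1 -> L1 hit  d=D]
8: R B1 -> L1 hit  d=D]
9: R B1 -> L1 hit  d=D]

WB = [3, 1]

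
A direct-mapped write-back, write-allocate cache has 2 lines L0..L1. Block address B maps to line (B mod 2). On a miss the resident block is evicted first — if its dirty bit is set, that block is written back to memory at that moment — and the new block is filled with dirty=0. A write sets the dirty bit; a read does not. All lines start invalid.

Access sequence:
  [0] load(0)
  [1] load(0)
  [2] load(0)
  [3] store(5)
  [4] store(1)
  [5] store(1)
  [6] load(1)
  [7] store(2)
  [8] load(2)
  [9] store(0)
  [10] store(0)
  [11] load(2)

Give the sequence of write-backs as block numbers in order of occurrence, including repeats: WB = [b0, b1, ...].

0: R B0 -> L0 miss  d=-]
1: R B0 -> L0 hit  d=-]
2: R B0 -> L0 hit  d=-]
3: W B5 -> L1 miss  d=D]
4: W B1 -> L1 miss wb->B5  d=D]
5: W B1 -> L1 hit  d=D]
6: R B1 -> L1 hit  d=D]
7: W B2 -> L0 miss  d=D]
8: R B2 -> L0 hit  d=D]
9: W B0 -> L0 miss wb->B2  d=D]
10: W B0 -> L0 hit  d=D]
11: R B2 -> L0 miss wb->B0  d=-]

WB = [5, 2, 0]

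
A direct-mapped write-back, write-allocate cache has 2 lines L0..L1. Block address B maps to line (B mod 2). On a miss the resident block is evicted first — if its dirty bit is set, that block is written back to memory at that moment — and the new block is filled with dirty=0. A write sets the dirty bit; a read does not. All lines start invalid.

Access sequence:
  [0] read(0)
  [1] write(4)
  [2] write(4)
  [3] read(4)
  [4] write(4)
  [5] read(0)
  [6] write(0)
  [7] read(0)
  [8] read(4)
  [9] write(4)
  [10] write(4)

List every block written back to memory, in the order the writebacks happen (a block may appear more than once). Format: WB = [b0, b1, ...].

  0 | R B0 → L0 miss [-]
  1 | W B4 → L0 miss [D]
  2 | W B4 → L0 hit [D]
  3 | R B4 → L0 hit [D]
  4 | W B4 → L0 hit [D]
  5 | R B0 → L0 miss wb→B4 [-]
  6 | W B0 → L0 hit [D]
  7 | R B0 → L0 hit [D]
  8 | R B4 → L0 miss wb→B0 [-]
  9 | W B4 → L0 hit [D]
  10 | W B4 → L0 hit [D]

WB = [4, 0]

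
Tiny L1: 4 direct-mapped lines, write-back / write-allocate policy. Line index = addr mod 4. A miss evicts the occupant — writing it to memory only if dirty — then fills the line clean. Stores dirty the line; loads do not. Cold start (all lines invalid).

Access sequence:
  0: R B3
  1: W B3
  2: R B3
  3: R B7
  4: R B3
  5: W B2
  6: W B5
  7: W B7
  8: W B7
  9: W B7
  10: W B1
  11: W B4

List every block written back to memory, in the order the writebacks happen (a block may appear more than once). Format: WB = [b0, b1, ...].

WB = [3, 5]

  0 | R B3 → L3 miss [-]
  1 | W B3 → L3 hit [D]
  2 | R B3 → L3 hit [D]
  3 | R B7 → L3 miss wb→B3 [-]
  4 | R B3 → L3 miss [-]
  5 | W B2 → L2 miss [D]
  6 | W B5 → L1 miss [D]
  7 | W B7 → L3 miss [D]
  8 | W B7 → L3 hit [D]
  9 | W B7 → L3 hit [D]
  10 | W B1 → L1 miss wb→B5 [D]
  11 | W B4 → L0 miss [D]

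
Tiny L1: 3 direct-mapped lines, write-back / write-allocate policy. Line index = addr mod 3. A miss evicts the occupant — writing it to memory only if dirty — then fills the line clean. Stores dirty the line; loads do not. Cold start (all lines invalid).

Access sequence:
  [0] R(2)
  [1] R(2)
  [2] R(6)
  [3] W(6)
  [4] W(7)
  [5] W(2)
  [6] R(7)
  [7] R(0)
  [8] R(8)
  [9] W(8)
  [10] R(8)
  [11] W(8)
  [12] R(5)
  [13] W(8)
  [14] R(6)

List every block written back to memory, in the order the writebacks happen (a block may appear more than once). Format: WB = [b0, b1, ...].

WB = [6, 2, 8]

0: R B2 -> L2 miss  d=-]
1: R B2 -> L2 hit  d=-]
2: R B6 -> L0 miss  d=-]
3: W B6 -> L0 hit  d=D]
4: W B7 -> L1 miss  d=D]
5: W B2 -> L2 hit  d=D]
6: R B7 -> L1 hit  d=D]
7: R B0 -> L0 miss wb->B6  d=-]
8: R B8 -> L2 miss wb->B2  d=-]
9: W B8 -> L2 hit  d=D]
10: R B8 -> L2 hit  d=D]
11: W B8 -> L2 hit  d=D]
12: R B5 -> L2 miss wb->B8  d=-]
13: W B8 -> L2 miss  d=D]
14: R B6 -> L0 miss  d=-]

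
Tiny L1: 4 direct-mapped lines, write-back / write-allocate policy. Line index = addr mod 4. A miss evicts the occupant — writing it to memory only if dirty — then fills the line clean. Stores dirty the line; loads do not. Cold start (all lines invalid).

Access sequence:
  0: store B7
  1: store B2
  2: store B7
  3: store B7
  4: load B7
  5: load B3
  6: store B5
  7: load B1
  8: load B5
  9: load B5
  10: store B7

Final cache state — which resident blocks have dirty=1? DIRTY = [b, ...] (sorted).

0: W B7 → L3 miss [D]
1: W B2 → L2 miss [D]
2: W B7 → L3 hit [D]
3: W B7 → L3 hit [D]
4: R B7 → L3 hit [D]
5: R B3 → L3 miss wb→B7 [-]
6: W B5 → L1 miss [D]
7: R B1 → L1 miss wb→B5 [-]
8: R B5 → L1 miss [-]
9: R B5 → L1 hit [-]
10: W B7 → L3 miss [D]

DIRTY = [2, 7]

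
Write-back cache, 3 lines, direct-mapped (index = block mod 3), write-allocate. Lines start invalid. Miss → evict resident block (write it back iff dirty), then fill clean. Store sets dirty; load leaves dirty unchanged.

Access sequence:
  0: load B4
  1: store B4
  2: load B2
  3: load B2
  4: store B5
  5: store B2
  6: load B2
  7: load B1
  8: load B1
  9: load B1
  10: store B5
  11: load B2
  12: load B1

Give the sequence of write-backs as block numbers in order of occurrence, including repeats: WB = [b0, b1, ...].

WB = [5, 4, 2, 5]

0: R B4 → L1 miss [-]
1: W B4 → L1 hit [D]
2: R B2 → L2 miss [-]
3: R B2 → L2 hit [-]
4: W B5 → L2 miss [D]
5: W B2 → L2 miss wb→B5 [D]
6: R B2 → L2 hit [D]
7: R B1 → L1 miss wb→B4 [-]
8: R B1 → L1 hit [-]
9: R B1 → L1 hit [-]
10: W B5 → L2 miss wb→B2 [D]
11: R B2 → L2 miss wb→B5 [-]
12: R B1 → L1 hit [-]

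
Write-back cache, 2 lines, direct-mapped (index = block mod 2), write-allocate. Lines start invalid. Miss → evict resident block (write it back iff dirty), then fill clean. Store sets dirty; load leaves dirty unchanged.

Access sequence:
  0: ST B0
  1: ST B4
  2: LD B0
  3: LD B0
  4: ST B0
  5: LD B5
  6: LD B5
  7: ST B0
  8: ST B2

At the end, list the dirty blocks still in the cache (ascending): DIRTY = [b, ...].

DIRTY = [2]

0: W B0 → L0 miss [D]
1: W B4 → L0 miss wb→B0 [D]
2: R B0 → L0 miss wb→B4 [-]
3: R B0 → L0 hit [-]
4: W B0 → L0 hit [D]
5: R B5 → L1 miss [-]
6: R B5 → L1 hit [-]
7: W B0 → L0 hit [D]
8: W B2 → L0 miss wb→B0 [D]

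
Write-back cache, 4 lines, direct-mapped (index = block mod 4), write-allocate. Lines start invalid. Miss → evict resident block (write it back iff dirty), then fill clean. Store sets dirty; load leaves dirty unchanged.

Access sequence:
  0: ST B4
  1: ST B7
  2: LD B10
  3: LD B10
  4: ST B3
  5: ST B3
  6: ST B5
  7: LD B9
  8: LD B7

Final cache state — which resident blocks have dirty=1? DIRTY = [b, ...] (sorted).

DIRTY = [4]

0: W B4 → L0 miss [D]
1: W B7 → L3 miss [D]
2: R B10 → L2 miss [-]
3: R B10 → L2 hit [-]
4: W B3 → L3 miss wb→B7 [D]
5: W B3 → L3 hit [D]
6: W B5 → L1 miss [D]
7: R B9 → L1 miss wb→B5 [-]
8: R B7 → L3 miss wb→B3 [-]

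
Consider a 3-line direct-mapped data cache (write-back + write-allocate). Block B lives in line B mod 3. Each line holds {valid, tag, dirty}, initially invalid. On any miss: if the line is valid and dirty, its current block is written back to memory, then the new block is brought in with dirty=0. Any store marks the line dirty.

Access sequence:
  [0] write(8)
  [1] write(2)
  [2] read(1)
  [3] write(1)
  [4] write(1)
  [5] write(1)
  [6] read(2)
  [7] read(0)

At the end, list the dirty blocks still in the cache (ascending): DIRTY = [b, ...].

DIRTY = [1, 2]

0: W B8 → L2 miss [D]
1: W B2 → L2 miss wb→B8 [D]
2: R B1 → L1 miss [-]
3: W B1 → L1 hit [D]
4: W B1 → L1 hit [D]
5: W B1 → L1 hit [D]
6: R B2 → L2 hit [D]
7: R B0 → L0 miss [-]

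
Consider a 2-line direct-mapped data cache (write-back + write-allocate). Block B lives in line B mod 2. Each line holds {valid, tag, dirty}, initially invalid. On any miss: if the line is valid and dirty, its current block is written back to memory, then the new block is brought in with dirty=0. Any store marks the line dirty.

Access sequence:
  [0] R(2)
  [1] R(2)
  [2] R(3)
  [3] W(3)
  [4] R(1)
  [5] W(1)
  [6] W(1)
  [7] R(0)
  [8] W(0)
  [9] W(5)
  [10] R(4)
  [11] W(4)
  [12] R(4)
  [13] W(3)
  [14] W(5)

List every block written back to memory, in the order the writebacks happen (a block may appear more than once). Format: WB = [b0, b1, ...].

WB = [3, 1, 0, 5, 3]

0: R B2 -> L0 miss  d=-]
1: R B2 -> L0 hit  d=-]
2: R B3 -> L1 miss  d=-]
3: W B3 -> L1 hit  d=D]
4: R B1 -> L1 miss wb->B3  d=-]
5: W B1 -> L1 hit  d=D]
6: W B1 -> L1 hit  d=D]
7: R B0 -> L0 miss  d=-]
8: W B0 -> L0 hit  d=D]
9: W B5 -> L1 miss wb->B1  d=D]
10: R B4 -> L0 miss wb->B0  d=-]
11: W B4 -> L0 hit  d=D]
12: R B4 -> L0 hit  d=D]
13: W B3 -> L1 miss wb->B5  d=D]
14: W B5 -> L1 miss wb->B3  d=D]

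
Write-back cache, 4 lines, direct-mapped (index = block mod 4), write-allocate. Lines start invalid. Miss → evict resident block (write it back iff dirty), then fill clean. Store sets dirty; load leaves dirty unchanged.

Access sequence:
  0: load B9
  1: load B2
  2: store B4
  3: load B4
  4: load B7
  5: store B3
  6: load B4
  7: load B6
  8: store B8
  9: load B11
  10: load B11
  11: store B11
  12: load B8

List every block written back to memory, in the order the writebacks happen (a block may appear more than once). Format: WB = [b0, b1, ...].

WB = [4, 3]

  0 | R B9 → L1 miss [-]
  1 | R B2 → L2 miss [-]
  2 | W B4 → L0 miss [D]
  3 | R B4 → L0 hit [D]
  4 | R B7 → L3 miss [-]
  5 | W B3 → L3 miss [D]
  6 | R B4 → L0 hit [D]
  7 | R B6 → L2 miss [-]
  8 | W B8 → L0 miss wb→B4 [D]
  9 | R B11 → L3 miss wb→B3 [-]
  10 | R B11 → L3 hit [-]
  11 | W B11 → L3 hit [D]
  12 | R B8 → L0 hit [D]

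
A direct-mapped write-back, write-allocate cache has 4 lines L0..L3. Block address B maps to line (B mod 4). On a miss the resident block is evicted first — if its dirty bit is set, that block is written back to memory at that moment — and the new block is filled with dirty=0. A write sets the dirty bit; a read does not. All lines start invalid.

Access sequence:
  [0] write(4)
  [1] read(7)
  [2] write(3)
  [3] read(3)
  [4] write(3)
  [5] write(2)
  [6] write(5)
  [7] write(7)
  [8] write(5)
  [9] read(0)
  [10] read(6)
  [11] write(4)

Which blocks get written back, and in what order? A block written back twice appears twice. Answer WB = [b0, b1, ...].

WB = [3, 4, 2]

0: W B4 → L0 miss [D]
1: R B7 → L3 miss [-]
2: W B3 → L3 miss [D]
3: R B3 → L3 hit [D]
4: W B3 → L3 hit [D]
5: W B2 → L2 miss [D]
6: W B5 → L1 miss [D]
7: W B7 → L3 miss wb→B3 [D]
8: W B5 → L1 hit [D]
9: R B0 → L0 miss wb→B4 [-]
10: R B6 → L2 miss wb→B2 [-]
11: W B4 → L0 miss [D]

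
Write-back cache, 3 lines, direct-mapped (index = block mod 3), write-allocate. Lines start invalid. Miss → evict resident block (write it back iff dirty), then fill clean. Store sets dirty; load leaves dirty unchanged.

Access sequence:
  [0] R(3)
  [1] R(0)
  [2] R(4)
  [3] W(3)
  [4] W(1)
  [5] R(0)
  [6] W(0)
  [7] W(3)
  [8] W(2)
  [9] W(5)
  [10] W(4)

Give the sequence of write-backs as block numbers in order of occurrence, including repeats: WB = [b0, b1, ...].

  0 | R B3 → L0 miss [-]
  1 | R B0 → L0 miss [-]
  2 | R B4 → L1 miss [-]
  3 | W B3 → L0 miss [D]
  4 | W B1 → L1 miss [D]
  5 | R B0 → L0 miss wb→B3 [-]
  6 | W B0 → L0 hit [D]
  7 | W B3 → L0 miss wb→B0 [D]
  8 | W B2 → L2 miss [D]
  9 | W B5 → L2 miss wb→B2 [D]
  10 | W B4 → L1 miss wb→B1 [D]

WB = [3, 0, 2, 1]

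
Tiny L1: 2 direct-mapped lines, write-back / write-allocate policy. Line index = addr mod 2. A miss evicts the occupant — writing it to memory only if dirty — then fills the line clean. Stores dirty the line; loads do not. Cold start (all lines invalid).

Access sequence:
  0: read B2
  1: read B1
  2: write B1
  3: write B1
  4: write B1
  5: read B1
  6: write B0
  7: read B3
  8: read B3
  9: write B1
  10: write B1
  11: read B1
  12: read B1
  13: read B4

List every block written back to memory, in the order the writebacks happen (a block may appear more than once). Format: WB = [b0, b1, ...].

WB = [1, 0]

  0 | R B2 → L0 miss [-]
  1 | R B1 → L1 miss [-]
  2 | W B1 → L1 hit [D]
  3 | W B1 → L1 hit [D]
  4 | W B1 → L1 hit [D]
  5 | R B1 → L1 hit [D]
  6 | W B0 → L0 miss [D]
  7 | R B3 → L1 miss wb→B1 [-]
  8 | R B3 → L1 hit [-]
  9 | W B1 → L1 miss [D]
  10 | W B1 → L1 hit [D]
  11 | R B1 → L1 hit [D]
  12 | R B1 → L1 hit [D]
  13 | R B4 → L0 miss wb→B0 [-]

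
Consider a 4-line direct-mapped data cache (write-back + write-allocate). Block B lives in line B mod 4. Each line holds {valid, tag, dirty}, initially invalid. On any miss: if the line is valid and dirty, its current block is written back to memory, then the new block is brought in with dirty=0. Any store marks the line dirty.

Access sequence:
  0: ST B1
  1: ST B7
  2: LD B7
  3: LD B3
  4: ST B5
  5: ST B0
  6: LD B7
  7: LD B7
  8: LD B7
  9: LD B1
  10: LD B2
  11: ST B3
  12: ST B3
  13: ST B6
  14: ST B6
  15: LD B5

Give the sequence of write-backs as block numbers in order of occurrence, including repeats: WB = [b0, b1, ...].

0: W B1 → L1 miss [D]
1: W B7 → L3 miss [D]
2: R B7 → L3 hit [D]
3: R B3 → L3 miss wb→B7 [-]
4: W B5 → L1 miss wb→B1 [D]
5: W B0 → L0 miss [D]
6: R B7 → L3 miss [-]
7: R B7 → L3 hit [-]
8: R B7 → L3 hit [-]
9: R B1 → L1 miss wb→B5 [-]
10: R B2 → L2 miss [-]
11: W B3 → L3 miss [D]
12: W B3 → L3 hit [D]
13: W B6 → L2 miss [D]
14: W B6 → L2 hit [D]
15: R B5 → L1 miss [-]

WB = [7, 1, 5]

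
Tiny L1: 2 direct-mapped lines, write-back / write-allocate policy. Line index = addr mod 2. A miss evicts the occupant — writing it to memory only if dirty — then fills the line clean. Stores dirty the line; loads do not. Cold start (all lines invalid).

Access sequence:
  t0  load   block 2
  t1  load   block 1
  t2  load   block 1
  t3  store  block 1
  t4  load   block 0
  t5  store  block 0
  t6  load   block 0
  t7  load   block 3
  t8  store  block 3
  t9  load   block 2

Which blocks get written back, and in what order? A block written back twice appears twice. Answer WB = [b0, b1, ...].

0: R B2 -> L0 miss  d=-]
1: R B1 -> L1 miss  d=-]
2: R B1 -> L1 hit  d=-]
3: W B1 -> L1 hit  d=D]
4: R B0 -> L0 miss  d=-]
5: W B0 -> L0 hit  d=D]
6: R B0 -> L0 hit  d=D]
7: R B3 -> L1 miss wb->B1  d=-]
8: W B3 -> L1 hit  d=D]
9: R B2 -> L0 miss wb->B0  d=-]

WB = [1, 0]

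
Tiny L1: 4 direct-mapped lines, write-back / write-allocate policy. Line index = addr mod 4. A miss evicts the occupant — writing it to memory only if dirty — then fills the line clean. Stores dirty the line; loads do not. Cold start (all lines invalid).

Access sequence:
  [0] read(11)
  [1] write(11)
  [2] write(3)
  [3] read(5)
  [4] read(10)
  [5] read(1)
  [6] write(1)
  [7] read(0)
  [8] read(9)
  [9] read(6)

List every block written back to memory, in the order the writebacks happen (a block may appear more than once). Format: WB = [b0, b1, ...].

WB = [11, 1]

0: R B11 → L3 miss [-]
1: W B11 → L3 hit [D]
2: W B3 → L3 miss wb→B11 [D]
3: R B5 → L1 miss [-]
4: R B10 → L2 miss [-]
5: R B1 → L1 miss [-]
6: W B1 → L1 hit [D]
7: R B0 → L0 miss [-]
8: R B9 → L1 miss wb→B1 [-]
9: R B6 → L2 miss [-]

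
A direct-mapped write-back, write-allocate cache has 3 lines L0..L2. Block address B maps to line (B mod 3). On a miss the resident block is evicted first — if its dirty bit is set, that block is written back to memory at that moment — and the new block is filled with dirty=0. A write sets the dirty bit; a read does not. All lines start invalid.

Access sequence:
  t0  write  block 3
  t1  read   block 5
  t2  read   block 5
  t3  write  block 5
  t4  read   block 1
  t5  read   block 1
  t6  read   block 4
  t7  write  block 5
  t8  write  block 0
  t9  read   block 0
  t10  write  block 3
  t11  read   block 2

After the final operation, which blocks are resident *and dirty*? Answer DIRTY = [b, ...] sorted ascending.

DIRTY = [3]

0: W B3 → L0 miss [D]
1: R B5 → L2 miss [-]
2: R B5 → L2 hit [-]
3: W B5 → L2 hit [D]
4: R B1 → L1 miss [-]
5: R B1 → L1 hit [-]
6: R B4 → L1 miss [-]
7: W B5 → L2 hit [D]
8: W B0 → L0 miss wb→B3 [D]
9: R B0 → L0 hit [D]
10: W B3 → L0 miss wb→B0 [D]
11: R B2 → L2 miss wb→B5 [-]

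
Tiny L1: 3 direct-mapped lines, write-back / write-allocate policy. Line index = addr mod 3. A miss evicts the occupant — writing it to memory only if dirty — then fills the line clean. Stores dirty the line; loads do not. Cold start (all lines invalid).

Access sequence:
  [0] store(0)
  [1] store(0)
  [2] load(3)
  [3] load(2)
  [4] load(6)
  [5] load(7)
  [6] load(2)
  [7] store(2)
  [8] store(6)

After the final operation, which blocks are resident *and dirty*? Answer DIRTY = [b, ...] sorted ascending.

DIRTY = [2, 6]

0: W B0 → L0 miss [D]
1: W B0 → L0 hit [D]
2: R B3 → L0 miss wb→B0 [-]
3: R B2 → L2 miss [-]
4: R B6 → L0 miss [-]
5: R B7 → L1 miss [-]
6: R B2 → L2 hit [-]
7: W B2 → L2 hit [D]
8: W B6 → L0 hit [D]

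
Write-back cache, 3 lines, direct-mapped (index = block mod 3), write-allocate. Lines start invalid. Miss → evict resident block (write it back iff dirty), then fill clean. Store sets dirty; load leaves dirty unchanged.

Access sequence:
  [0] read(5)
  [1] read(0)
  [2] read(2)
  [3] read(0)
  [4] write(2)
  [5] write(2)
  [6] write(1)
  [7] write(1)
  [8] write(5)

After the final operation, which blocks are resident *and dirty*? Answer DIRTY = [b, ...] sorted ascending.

0: R B5 → L2 miss [-]
1: R B0 → L0 miss [-]
2: R B2 → L2 miss [-]
3: R B0 → L0 hit [-]
4: W B2 → L2 hit [D]
5: W B2 → L2 hit [D]
6: W B1 → L1 miss [D]
7: W B1 → L1 hit [D]
8: W B5 → L2 miss wb→B2 [D]

DIRTY = [1, 5]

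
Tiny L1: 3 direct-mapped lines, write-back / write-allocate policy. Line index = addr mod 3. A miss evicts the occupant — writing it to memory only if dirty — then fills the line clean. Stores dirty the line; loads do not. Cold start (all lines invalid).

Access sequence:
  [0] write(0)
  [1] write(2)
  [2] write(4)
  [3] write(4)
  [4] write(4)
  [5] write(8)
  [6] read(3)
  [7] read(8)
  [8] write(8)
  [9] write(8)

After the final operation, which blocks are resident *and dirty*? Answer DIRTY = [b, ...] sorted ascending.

DIRTY = [4, 8]

  0 | W B0 → L0 miss [D]
  1 | W B2 → L2 miss [D]
  2 | W B4 → L1 miss [D]
  3 | W B4 → L1 hit [D]
  4 | W B4 → L1 hit [D]
  5 | W B8 → L2 miss wb→B2 [D]
  6 | R B3 → L0 miss wb→B0 [-]
  7 | R B8 → L2 hit [D]
  8 | W B8 → L2 hit [D]
  9 | W B8 → L2 hit [D]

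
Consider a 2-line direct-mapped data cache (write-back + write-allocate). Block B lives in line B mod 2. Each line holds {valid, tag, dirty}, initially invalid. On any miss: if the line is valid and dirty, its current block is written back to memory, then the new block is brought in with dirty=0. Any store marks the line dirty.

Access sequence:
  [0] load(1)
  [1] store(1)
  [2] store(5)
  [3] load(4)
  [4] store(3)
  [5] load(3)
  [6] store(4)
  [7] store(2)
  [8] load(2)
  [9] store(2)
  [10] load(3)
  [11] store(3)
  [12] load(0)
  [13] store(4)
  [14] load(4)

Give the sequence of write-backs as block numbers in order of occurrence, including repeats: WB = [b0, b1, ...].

0: R B1 → L1 miss [-]
1: W B1 → L1 hit [D]
2: W B5 → L1 miss wb→B1 [D]
3: R B4 → L0 miss [-]
4: W B3 → L1 miss wb→B5 [D]
5: R B3 → L1 hit [D]
6: W B4 → L0 hit [D]
7: W B2 → L0 miss wb→B4 [D]
8: R B2 → L0 hit [D]
9: W B2 → L0 hit [D]
10: R B3 → L1 hit [D]
11: W B3 → L1 hit [D]
12: R B0 → L0 miss wb→B2 [-]
13: W B4 → L0 miss [D]
14: R B4 → L0 hit [D]

WB = [1, 5, 4, 2]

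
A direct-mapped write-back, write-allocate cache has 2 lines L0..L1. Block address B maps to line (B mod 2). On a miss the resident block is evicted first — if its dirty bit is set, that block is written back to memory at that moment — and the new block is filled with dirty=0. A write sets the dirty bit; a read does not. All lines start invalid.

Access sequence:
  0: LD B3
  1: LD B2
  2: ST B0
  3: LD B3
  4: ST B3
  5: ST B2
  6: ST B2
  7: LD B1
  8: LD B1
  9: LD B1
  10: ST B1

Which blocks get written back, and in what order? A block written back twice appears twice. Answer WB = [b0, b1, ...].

  0 | R B3 → L1 miss [-]
  1 | R B2 → L0 miss [-]
  2 | W B0 → L0 miss [D]
  3 | R B3 → L1 hit [-]
  4 | W B3 → L1 hit [D]
  5 | W B2 → L0 miss wb→B0 [D]
  6 | W B2 → L0 hit [D]
  7 | R B1 → L1 miss wb→B3 [-]
  8 | R B1 → L1 hit [-]
  9 | R B1 → L1 hit [-]
  10 | W B1 → L1 hit [D]

WB = [0, 3]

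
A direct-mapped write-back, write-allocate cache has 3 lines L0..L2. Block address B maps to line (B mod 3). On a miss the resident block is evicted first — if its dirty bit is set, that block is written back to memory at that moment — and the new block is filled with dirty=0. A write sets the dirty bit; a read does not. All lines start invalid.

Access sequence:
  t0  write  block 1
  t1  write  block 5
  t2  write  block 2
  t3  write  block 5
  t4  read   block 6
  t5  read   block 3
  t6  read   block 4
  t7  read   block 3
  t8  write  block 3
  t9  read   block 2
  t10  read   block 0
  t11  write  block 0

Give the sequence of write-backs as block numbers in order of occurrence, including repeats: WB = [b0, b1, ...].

  0 | W B1 → L1 miss [D]
  1 | W B5 → L2 miss [D]
  2 | W B2 → L2 miss wb→B5 [D]
  3 | W B5 → L2 miss wb→B2 [D]
  4 | R B6 → L0 miss [-]
  5 | R B3 → L0 miss [-]
  6 | R B4 → L1 miss wb→B1 [-]
  7 | R B3 → L0 hit [-]
  8 | W B3 → L0 hit [D]
  9 | R B2 → L2 miss wb→B5 [-]
  10 | R B0 → L0 miss wb→B3 [-]
  11 | W B0 → L0 hit [D]

WB = [5, 2, 1, 5, 3]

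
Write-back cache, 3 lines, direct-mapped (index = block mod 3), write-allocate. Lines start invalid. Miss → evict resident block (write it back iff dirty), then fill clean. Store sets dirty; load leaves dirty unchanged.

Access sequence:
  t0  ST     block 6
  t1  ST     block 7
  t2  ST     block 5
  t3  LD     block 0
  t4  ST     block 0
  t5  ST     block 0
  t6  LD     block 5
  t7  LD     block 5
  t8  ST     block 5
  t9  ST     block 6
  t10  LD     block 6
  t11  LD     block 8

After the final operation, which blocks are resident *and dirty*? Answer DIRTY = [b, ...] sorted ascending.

0: W B6 → L0 miss [D]
1: W B7 → L1 miss [D]
2: W B5 → L2 miss [D]
3: R B0 → L0 miss wb→B6 [-]
4: W B0 → L0 hit [D]
5: W B0 → L0 hit [D]
6: R B5 → L2 hit [D]
7: R B5 → L2 hit [D]
8: W B5 → L2 hit [D]
9: W B6 → L0 miss wb→B0 [D]
10: R B6 → L0 hit [D]
11: R B8 → L2 miss wb→B5 [-]

DIRTY = [6, 7]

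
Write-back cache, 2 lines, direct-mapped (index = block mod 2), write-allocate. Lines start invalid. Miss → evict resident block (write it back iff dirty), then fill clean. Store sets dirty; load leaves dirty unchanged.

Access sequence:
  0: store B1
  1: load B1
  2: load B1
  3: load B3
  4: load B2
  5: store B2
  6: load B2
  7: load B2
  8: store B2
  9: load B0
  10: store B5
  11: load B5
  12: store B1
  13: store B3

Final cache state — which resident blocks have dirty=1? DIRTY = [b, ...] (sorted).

DIRTY = [3]

0: W B1 → L1 miss [D]
1: R B1 → L1 hit [D]
2: R B1 → L1 hit [D]
3: R B3 → L1 miss wb→B1 [-]
4: R B2 → L0 miss [-]
5: W B2 → L0 hit [D]
6: R B2 → L0 hit [D]
7: R B2 → L0 hit [D]
8: W B2 → L0 hit [D]
9: R B0 → L0 miss wb→B2 [-]
10: W B5 → L1 miss [D]
11: R B5 → L1 hit [D]
12: W B1 → L1 miss wb→B5 [D]
13: W B3 → L1 miss wb→B1 [D]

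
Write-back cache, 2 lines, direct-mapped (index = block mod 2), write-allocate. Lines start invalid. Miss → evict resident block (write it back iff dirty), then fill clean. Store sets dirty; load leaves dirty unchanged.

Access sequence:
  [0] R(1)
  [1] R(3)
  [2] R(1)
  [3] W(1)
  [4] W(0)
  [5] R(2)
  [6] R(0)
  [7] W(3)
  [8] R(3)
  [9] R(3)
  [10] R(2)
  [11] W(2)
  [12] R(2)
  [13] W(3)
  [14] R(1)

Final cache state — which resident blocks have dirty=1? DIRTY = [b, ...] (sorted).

DIRTY = [2]

0: R B1 -> L1 miss  d=-]
1: R B3 -> L1 miss  d=-]
2: R B1 -> L1 miss  d=-]
3: W B1 -> L1 hit  d=D]
4: W B0 -> L0 miss  d=D]
5: R B2 -> L0 miss wb->B0  d=-]
6: R B0 -> L0 miss  d=-]
7: W B3 -> L1 miss wb->B1  d=D]
8: R B3 -> L1 hit  d=D]
9: R B3 -> L1 hit  d=D]
10: R B2 -> L0 miss  d=-]
11: W B2 -> L0 hit  d=D]
12: R B2 -> L0 hit  d=D]
13: W B3 -> L1 hit  d=D]
14: R B1 -> L1 miss wb->B3  d=-]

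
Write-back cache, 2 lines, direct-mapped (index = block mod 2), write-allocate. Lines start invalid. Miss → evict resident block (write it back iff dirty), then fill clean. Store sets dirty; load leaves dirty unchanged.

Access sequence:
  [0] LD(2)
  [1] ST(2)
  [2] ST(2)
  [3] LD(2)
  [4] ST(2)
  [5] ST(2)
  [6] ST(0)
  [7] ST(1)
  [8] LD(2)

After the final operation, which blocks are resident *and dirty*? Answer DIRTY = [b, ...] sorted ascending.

0: R B2 -> L0 miss  d=-]
1: W B2 -> L0 hit  d=D]
2: W B2 -> L0 hit  d=D]
3: R B2 -> L0 hit  d=D]
4: W B2 -> L0 hit  d=D]
5: W B2 -> L0 hit  d=D]
6: W B0 -> L0 miss wb->B2  d=D]
7: W B1 -> L1 miss  d=D]
8: R B2 -> L0 miss wb->B0  d=-]

DIRTY = [1]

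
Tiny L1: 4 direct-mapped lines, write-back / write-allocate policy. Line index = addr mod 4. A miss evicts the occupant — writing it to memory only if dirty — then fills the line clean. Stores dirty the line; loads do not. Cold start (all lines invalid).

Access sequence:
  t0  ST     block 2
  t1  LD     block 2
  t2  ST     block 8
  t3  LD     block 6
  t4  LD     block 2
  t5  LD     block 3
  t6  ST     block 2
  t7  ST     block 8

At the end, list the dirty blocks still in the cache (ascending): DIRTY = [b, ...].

  0 | W B2 → L2 miss [D]
  1 | R B2 → L2 hit [D]
  2 | W B8 → L0 miss [D]
  3 | R B6 → L2 miss wb→B2 [-]
  4 | R B2 → L2 miss [-]
  5 | R B3 → L3 miss [-]
  6 | W B2 → L2 hit [D]
  7 | W B8 → L0 hit [D]

DIRTY = [2, 8]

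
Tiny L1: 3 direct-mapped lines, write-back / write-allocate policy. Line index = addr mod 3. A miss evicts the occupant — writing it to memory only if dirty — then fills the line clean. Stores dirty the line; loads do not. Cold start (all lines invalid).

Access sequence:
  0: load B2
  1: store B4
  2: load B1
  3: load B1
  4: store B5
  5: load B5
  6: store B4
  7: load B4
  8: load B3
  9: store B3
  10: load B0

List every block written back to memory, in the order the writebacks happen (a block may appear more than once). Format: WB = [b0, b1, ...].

WB = [4, 3]

  0 | R B2 → L2 miss [-]
  1 | W B4 → L1 miss [D]
  2 | R B1 → L1 miss wb→B4 [-]
  3 | R B1 → L1 hit [-]
  4 | W B5 → L2 miss [D]
  5 | R B5 → L2 hit [D]
  6 | W B4 → L1 miss [D]
  7 | R B4 → L1 hit [D]
  8 | R B3 → L0 miss [-]
  9 | W B3 → L0 hit [D]
  10 | R B0 → L0 miss wb→B3 [-]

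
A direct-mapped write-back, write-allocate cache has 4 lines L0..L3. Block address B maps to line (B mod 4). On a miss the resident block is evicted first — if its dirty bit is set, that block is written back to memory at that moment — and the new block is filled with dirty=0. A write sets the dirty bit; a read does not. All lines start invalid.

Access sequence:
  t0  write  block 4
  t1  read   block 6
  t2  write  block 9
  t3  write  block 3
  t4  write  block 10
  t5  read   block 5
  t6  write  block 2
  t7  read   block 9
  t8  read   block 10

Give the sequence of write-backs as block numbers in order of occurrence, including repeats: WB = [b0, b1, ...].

0: W B4 → L0 miss [D]
1: R B6 → L2 miss [-]
2: W B9 → L1 miss [D]
3: W B3 → L3 miss [D]
4: W B10 → L2 miss [D]
5: R B5 → L1 miss wb→B9 [-]
6: W B2 → L2 miss wb→B10 [D]
7: R B9 → L1 miss [-]
8: R B10 → L2 miss wb→B2 [-]

WB = [9, 10, 2]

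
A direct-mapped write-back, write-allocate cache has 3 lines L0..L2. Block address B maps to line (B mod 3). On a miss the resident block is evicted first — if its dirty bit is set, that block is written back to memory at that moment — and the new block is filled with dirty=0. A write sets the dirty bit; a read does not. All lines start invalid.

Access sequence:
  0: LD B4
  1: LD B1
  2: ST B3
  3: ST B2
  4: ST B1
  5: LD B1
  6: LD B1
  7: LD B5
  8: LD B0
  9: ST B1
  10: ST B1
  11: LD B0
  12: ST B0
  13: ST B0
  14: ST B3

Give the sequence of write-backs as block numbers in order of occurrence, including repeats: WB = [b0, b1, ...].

0: R B4 -> L1 miss  d=-]
1: R B1 -> L1 miss  d=-]
2: W B3 -> L0 miss  d=D]
3: W B2 -> L2 miss  d=D]
4: W B1 -> L1 hit  d=D]
5: R B1 -> L1 hit  d=D]
6: R B1 -> L1 hit  d=D]
7: R B5 -> L2 miss wb->B2  d=-]
8: R B0 -> L0 miss wb->B3  d=-]
9: W B1 -> L1 hit  d=D]
10: W B1 -> L1 hit  d=D]
11: R B0 -> L0 hit  d=-]
12: W B0 -> L0 hit  d=D]
13: W B0 -> L0 hit  d=D]
14: W B3 -> L0 miss wb->B0  d=D]

WB = [2, 3, 0]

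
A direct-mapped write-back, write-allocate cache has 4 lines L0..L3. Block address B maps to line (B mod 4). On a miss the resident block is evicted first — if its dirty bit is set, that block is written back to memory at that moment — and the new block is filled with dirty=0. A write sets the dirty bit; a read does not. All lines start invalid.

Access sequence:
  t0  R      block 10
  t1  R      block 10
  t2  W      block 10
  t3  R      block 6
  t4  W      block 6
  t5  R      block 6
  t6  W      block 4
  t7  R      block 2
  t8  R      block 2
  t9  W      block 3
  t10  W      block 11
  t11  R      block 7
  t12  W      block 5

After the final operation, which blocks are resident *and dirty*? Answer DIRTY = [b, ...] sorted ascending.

DIRTY = [4, 5]

0: R B10 -> L2 miss  d=-]
1: R B10 -> L2 hit  d=-]
2: W B10 -> L2 hit  d=D]
3: R B6 -> L2 miss wb->B10  d=-]
4: W B6 -> L2 hit  d=D]
5: R B6 -> L2 hit  d=D]
6: W B4 -> L0 miss  d=D]
7: R B2 -> L2 miss wb->B6  d=-]
8: R B2 -> L2 hit  d=-]
9: W B3 -> L3 miss  d=D]
10: W B11 -> L3 miss wb->B3  d=D]
11: R B7 -> L3 miss wb->B11  d=-]
12: W B5 -> L1 miss  d=D]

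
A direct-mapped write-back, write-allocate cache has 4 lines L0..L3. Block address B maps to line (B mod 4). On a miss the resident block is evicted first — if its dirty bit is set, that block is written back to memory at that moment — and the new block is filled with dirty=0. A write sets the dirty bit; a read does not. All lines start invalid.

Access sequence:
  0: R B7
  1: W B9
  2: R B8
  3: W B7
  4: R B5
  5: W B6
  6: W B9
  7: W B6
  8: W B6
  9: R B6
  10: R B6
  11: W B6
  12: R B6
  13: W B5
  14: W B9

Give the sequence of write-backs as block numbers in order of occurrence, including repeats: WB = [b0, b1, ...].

0: R B7 -> L3 miss  d=-]
1: W B9 -> L1 miss  d=D]
2: R B8 -> L0 miss  d=-]
3: W B7 -> L3 hit  d=D]
4: R B5 -> L1 miss wb->B9  d=-]
5: W B6 -> L2 miss  d=D]
6: W B9 -> L1 miss  d=D]
7: W B6 -> L2 hit  d=D]
8: W B6 -> L2 hit  d=D]
9: R B6 -> L2 hit  d=D]
10: R B6 -> L2 hit  d=D]
11: W B6 -> L2 hit  d=D]
12: R B6 -> L2 hit  d=D]
13: W B5 -> L1 miss wb->B9  d=D]
14: W B9 -> L1 miss wb->B5  d=D]

WB = [9, 9, 5]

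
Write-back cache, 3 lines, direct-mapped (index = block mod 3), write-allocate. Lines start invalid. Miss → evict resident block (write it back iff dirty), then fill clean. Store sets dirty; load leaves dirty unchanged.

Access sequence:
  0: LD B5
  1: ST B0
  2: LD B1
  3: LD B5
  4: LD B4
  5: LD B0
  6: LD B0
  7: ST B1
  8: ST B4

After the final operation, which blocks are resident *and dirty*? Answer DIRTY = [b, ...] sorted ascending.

  0 | R B5 → L2 miss [-]
  1 | W B0 → L0 miss [D]
  2 | R B1 → L1 miss [-]
  3 | R B5 → L2 hit [-]
  4 | R B4 → L1 miss [-]
  5 | R B0 → L0 hit [D]
  6 | R B0 → L0 hit [D]
  7 | W B1 → L1 miss [D]
  8 | W B4 → L1 miss wb→B1 [D]

DIRTY = [0, 4]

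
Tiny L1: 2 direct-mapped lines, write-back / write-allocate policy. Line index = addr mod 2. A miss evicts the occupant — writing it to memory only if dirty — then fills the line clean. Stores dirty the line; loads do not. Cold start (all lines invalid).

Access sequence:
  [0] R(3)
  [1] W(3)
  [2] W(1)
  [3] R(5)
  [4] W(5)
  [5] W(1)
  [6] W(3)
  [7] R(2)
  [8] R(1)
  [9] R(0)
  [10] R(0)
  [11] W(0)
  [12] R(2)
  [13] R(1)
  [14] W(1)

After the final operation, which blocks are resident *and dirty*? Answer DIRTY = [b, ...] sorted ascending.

DIRTY = [1]

0: R B3 → L1 miss [-]
1: W B3 → L1 hit [D]
2: W B1 → L1 miss wb→B3 [D]
3: R B5 → L1 miss wb→B1 [-]
4: W B5 → L1 hit [D]
5: W B1 → L1 miss wb→B5 [D]
6: W B3 → L1 miss wb→B1 [D]
7: R B2 → L0 miss [-]
8: R B1 → L1 miss wb→B3 [-]
9: R B0 → L0 miss [-]
10: R B0 → L0 hit [-]
11: W B0 → L0 hit [D]
12: R B2 → L0 miss wb→B0 [-]
13: R B1 → L1 hit [-]
14: W B1 → L1 hit [D]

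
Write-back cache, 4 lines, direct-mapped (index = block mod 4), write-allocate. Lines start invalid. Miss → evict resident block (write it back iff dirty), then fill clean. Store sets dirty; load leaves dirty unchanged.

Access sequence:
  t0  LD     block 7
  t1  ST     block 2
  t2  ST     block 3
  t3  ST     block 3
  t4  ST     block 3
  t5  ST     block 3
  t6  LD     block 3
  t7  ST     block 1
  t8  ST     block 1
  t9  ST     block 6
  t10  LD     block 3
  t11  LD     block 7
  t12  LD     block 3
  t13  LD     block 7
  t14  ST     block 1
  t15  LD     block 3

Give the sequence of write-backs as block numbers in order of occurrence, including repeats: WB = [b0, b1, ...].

WB = [2, 3]

0: R B7 → L3 miss [-]
1: W B2 → L2 miss [D]
2: W B3 → L3 miss [D]
3: W B3 → L3 hit [D]
4: W B3 → L3 hit [D]
5: W B3 → L3 hit [D]
6: R B3 → L3 hit [D]
7: W B1 → L1 miss [D]
8: W B1 → L1 hit [D]
9: W B6 → L2 miss wb→B2 [D]
10: R B3 → L3 hit [D]
11: R B7 → L3 miss wb→B3 [-]
12: R B3 → L3 miss [-]
13: R B7 → L3 miss [-]
14: W B1 → L1 hit [D]
15: R B3 → L3 miss [-]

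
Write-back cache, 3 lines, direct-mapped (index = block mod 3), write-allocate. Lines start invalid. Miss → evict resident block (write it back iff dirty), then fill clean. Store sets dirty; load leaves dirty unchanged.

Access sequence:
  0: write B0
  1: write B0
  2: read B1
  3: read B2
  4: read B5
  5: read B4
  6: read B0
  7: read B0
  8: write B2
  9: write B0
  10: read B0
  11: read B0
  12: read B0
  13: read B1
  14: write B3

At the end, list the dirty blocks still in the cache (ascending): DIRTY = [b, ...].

DIRTY = [2, 3]

0: W B0 → L0 miss [D]
1: W B0 → L0 hit [D]
2: R B1 → L1 miss [-]
3: R B2 → L2 miss [-]
4: R B5 → L2 miss [-]
5: R B4 → L1 miss [-]
6: R B0 → L0 hit [D]
7: R B0 → L0 hit [D]
8: W B2 → L2 miss [D]
9: W B0 → L0 hit [D]
10: R B0 → L0 hit [D]
11: R B0 → L0 hit [D]
12: R B0 → L0 hit [D]
13: R B1 → L1 miss [-]
14: W B3 → L0 miss wb→B0 [D]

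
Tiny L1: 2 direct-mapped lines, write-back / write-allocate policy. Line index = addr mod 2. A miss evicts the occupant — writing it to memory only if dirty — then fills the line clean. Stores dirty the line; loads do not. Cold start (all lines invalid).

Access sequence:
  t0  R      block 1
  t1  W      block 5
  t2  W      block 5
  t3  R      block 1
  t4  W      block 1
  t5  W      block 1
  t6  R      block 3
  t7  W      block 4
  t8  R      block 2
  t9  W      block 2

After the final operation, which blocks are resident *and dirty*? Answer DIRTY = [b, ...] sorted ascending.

DIRTY = [2]

0: R B1 -> L1 miss  d=-]
1: W B5 -> L1 miss  d=D]
2: W B5 -> L1 hit  d=D]
3: R B1 -> L1 miss wb->B5  d=-]
4: W B1 -> L1 hit  d=D]
5: W B1 -> L1 hit  d=D]
6: R B3 -> L1 miss wb->B1  d=-]
7: W B4 -> L0 miss  d=D]
8: R B2 -> L0 miss wb->B4  d=-]
9: W B2 -> L0 hit  d=D]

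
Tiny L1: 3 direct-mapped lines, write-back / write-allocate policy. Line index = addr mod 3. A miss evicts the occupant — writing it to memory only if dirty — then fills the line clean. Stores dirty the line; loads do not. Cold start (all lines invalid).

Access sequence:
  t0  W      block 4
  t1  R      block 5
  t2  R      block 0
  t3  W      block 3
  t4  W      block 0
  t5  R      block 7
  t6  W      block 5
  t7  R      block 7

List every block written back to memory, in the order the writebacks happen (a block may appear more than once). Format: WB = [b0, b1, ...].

0: W B4 → L1 miss [D]
1: R B5 → L2 miss [-]
2: R B0 → L0 miss [-]
3: W B3 → L0 miss [D]
4: W B0 → L0 miss wb→B3 [D]
5: R B7 → L1 miss wb→B4 [-]
6: W B5 → L2 hit [D]
7: R B7 → L1 hit [-]

WB = [3, 4]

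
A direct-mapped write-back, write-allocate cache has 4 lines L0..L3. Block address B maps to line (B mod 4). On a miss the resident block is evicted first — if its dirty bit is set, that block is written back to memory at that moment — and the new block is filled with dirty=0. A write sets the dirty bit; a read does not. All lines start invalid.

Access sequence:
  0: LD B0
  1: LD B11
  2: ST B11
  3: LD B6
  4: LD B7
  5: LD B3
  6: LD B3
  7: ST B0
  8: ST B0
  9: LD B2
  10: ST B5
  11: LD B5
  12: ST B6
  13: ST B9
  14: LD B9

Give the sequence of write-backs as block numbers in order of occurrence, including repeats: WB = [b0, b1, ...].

0: R B0 → L0 miss [-]
1: R B11 → L3 miss [-]
2: W B11 → L3 hit [D]
3: R B6 → L2 miss [-]
4: R B7 → L3 miss wb→B11 [-]
5: R B3 → L3 miss [-]
6: R B3 → L3 hit [-]
7: W B0 → L0 hit [D]
8: W B0 → L0 hit [D]
9: R B2 → L2 miss [-]
10: W B5 → L1 miss [D]
11: R B5 → L1 hit [D]
12: W B6 → L2 miss [D]
13: W B9 → L1 miss wb→B5 [D]
14: R B9 → L1 hit [D]

WB = [11, 5]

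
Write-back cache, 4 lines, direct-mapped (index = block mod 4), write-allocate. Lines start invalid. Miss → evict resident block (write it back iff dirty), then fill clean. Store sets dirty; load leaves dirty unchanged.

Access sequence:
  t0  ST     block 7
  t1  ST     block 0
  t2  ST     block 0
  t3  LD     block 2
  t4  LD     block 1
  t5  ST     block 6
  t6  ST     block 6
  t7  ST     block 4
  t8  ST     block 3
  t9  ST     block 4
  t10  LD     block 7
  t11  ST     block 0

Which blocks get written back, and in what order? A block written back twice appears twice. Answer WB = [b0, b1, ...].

WB = [0, 7, 3, 4]

0: W B7 → L3 miss [D]
1: W B0 → L0 miss [D]
2: W B0 → L0 hit [D]
3: R B2 → L2 miss [-]
4: R B1 → L1 miss [-]
5: W B6 → L2 miss [D]
6: W B6 → L2 hit [D]
7: W B4 → L0 miss wb→B0 [D]
8: W B3 → L3 miss wb→B7 [D]
9: W B4 → L0 hit [D]
10: R B7 → L3 miss wb→B3 [-]
11: W B0 → L0 miss wb→B4 [D]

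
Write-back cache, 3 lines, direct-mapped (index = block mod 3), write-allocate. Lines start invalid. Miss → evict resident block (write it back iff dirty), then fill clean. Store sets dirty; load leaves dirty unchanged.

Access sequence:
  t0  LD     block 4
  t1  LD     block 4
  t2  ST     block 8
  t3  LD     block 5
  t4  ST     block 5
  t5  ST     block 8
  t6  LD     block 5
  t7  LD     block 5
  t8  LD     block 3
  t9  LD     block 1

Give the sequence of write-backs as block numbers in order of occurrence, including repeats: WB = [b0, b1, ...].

WB = [8, 5, 8]

  0 | R B4 → L1 miss [-]
  1 | R B4 → L1 hit [-]
  2 | W B8 → L2 miss [D]
  3 | R B5 → L2 miss wb→B8 [-]
  4 | W B5 → L2 hit [D]
  5 | W B8 → L2 miss wb→B5 [D]
  6 | R B5 → L2 miss wb→B8 [-]
  7 | R B5 → L2 hit [-]
  8 | R B3 → L0 miss [-]
  9 | R B1 → L1 miss [-]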